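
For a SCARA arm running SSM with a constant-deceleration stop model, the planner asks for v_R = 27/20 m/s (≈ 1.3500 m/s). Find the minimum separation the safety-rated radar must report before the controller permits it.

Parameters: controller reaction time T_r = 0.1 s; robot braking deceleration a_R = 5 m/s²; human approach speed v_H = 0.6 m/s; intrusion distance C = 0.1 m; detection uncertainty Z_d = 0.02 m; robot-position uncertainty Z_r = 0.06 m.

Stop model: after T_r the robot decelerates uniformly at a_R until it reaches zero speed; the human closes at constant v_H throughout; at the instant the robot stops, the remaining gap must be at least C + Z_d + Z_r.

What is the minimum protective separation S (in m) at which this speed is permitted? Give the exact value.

stop time T_s = (27/20)/5 = 0.2700 s
reaction-phase robot travel = 1.3500·0.1000 = 0.1350 m
braking distance = 1.3500²/(2·5.0000) = 0.1822 m
human over T_r+T_s: 0.6000·(0.1000+0.2700) = 0.2220 m
margins: 0.1000+0.0200+0.0600 = 0.1800 m
S_min ≈ 0.1350+0.1822+0.2220+0.1800  ⇒  S_min = 2877/4000 m

S_min = 2877/4000 m = 0.7192 m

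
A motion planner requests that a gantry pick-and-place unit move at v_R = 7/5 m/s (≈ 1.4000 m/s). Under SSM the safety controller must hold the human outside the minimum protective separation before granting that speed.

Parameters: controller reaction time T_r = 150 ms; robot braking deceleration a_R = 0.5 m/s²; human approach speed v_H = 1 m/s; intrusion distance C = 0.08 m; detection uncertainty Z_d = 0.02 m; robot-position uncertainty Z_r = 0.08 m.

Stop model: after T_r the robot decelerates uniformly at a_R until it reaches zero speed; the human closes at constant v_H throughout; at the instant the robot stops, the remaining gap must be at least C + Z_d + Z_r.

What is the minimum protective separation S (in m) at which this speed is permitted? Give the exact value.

braking lasts T_s = (7/5)/(1/2) = 2.8000 s
reaction-phase robot travel = 1.4000·0.1500 = 0.2100 m
robot covers 1.4000·2.8000 − ½·0.5000·2.8000² = 1.9600 m while stopping
human closes 1.0000·2.9500 = 2.9500 m
C+Z_d+Z_r = 0.0800+0.0200+0.0800 = 0.1800 m
S_min ≈ 0.2100+1.9600+2.9500+0.1800  ⇒  S_min = 53/10 m

S_min = 53/10 m = 5.3000 m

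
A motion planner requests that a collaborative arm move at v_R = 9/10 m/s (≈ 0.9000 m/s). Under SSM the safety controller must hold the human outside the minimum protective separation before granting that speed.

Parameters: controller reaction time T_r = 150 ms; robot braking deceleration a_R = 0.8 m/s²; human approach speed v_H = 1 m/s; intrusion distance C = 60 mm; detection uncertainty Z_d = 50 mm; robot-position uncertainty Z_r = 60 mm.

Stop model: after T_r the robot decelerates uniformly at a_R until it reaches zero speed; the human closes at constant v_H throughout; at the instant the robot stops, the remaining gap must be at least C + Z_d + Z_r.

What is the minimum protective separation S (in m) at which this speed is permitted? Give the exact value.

braking lasts T_s = (9/10)/(4/5) = 1.1250 s
reaction-phase robot travel = 0.9000·0.1500 = 0.1350 m
robot covers 0.9000·1.1250 − ½·0.8000·1.1250² = 0.5062 m while stopping
person approaches 1.0000·(0.1500+1.1250) = 1.2750 m
margins: 0.0600+0.0500+0.0600 = 0.1700 m
S_min ≈ 0.1350+0.5062+1.2750+0.1700  ⇒  S_min = 1669/800 m

S_min = 1669/800 m = 2.0863 m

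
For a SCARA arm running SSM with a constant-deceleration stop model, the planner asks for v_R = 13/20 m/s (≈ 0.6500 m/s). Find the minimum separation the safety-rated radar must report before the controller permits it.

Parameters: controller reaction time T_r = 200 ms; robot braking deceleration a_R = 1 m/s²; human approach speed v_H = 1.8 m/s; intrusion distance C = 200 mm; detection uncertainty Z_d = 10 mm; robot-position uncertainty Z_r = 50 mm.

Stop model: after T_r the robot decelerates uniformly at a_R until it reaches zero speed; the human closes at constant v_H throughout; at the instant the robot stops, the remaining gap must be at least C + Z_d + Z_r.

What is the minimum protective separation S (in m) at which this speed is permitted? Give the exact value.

S_min = 341/160 m = 2.1313 m

braking lasts T_s = (13/20)/1 = 0.6500 s
robot covers v_R·T_r = 0.6500·0.2000 = 0.1300 m before braking
braking distance = 0.6500²/(2·1.0000) = 0.2112 m
human over T_r+T_s: 1.8000·(0.2000+0.6500) = 1.5300 m
margins: 0.2000+0.0100+0.0500 = 0.2600 m
S_min ≈ 0.1300+0.2112+1.5300+0.2600  ⇒  S_min = 341/160 m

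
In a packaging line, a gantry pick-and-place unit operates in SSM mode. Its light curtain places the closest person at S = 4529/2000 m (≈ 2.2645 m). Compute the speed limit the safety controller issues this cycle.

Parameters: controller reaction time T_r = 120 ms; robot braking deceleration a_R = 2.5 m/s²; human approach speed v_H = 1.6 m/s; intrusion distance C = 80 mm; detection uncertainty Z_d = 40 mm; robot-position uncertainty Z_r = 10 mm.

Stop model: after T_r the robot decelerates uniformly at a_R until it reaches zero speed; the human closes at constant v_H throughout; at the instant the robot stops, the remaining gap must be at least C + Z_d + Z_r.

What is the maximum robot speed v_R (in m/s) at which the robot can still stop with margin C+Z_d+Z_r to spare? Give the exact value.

at the boundary: (1/5)·v² + (19/25)·v + (-777/400) = 0
  disc = (19/25)² − 4·(1/5)·(-777/400) = 5329/2500 ; √disc = 73/50
  v_R = (−(19/25) + 73/50) / (2·(1/5)) = 7/4 m/s
check:
braking lasts T_s = (7/4)/(5/2) = 0.7000 s
reaction-phase robot travel = 1.7500·0.1200 = 0.2100 m
robot covers 1.7500·0.7000 − ½·2.5000·0.7000² = 0.6125 m while stopping
human closes 1.6000·0.8200 = 1.3120 m
margins: 0.0800+0.0400+0.0100 = 0.1300 m
sum ≈ 0.2100+0.6125+1.3120+0.1300 ≈ 2.2645 m = S ✓

v_R_max = 7/4 m/s = 1.7500 m/s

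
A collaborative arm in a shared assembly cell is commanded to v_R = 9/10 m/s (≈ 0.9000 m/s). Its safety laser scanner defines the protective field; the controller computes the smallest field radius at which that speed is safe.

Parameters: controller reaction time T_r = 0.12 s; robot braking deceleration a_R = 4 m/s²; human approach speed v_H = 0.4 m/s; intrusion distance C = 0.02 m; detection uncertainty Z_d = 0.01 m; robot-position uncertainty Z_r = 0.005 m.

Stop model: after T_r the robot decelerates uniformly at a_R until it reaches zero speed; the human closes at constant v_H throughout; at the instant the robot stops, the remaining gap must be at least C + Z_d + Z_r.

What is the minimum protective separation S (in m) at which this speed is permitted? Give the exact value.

stop time T_s = (9/10)/4 = 0.2250 s
robot covers v_R·T_r = 0.9000·0.1200 = 0.1080 m before braking
robot covers 0.9000·0.2250 − ½·4.0000·0.2250² = 0.1013 m while stopping
human closes 0.4000·0.3450 = 0.1380 m
margins: 0.0200+0.0100+0.0050 = 0.0350 m
S_min ≈ 0.1080+0.1013+0.1380+0.0350  ⇒  S_min = 1529/4000 m

S_min = 1529/4000 m = 0.3822 m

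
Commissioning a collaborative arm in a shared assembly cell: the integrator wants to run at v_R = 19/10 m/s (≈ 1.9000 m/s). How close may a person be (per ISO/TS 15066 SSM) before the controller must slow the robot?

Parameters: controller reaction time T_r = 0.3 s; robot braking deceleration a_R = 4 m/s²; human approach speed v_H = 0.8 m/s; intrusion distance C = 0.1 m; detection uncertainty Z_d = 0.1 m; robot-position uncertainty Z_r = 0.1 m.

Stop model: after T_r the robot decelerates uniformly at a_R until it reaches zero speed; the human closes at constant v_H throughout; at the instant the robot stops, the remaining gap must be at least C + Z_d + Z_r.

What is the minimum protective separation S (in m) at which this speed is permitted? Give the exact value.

T_s = v_R/a_R = (19/10)/4 = 0.4750 s
reaction-phase robot travel = 1.9000·0.3000 = 0.5700 m
robot covers 1.9000·0.4750 − ½·4.0000·0.4750² = 0.4512 m while stopping
human closes 0.8000·0.7750 = 0.6200 m
C+Z_d+Z_r = 0.1000+0.1000+0.1000 = 0.3000 m
S_min ≈ 0.5700+0.4512+0.6200+0.3000  ⇒  S_min = 1553/800 m

S_min = 1553/800 m = 1.9412 m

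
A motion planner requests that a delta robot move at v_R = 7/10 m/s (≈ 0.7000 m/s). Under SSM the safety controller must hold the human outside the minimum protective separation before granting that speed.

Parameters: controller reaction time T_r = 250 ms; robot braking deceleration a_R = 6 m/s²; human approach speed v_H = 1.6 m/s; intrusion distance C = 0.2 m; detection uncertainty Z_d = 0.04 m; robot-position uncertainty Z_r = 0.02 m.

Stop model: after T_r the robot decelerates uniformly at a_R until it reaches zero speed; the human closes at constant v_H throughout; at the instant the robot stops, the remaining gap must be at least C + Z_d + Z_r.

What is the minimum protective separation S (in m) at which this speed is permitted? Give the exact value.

stop time T_s = (7/10)/6 = 0.1167 s
robot in T_r: 0.7000·0.2500 = 0.1750 m
braking distance = 0.7000²/(2·6.0000) = 0.0408 m
human over T_r+T_s: 1.6000·(0.2500+0.1167) = 0.5867 m
margins: 0.2000+0.0400+0.0200 = 0.2600 m
S_min ≈ 0.1750+0.0408+0.5867+0.2600  ⇒  S_min = 17/16 m

S_min = 17/16 m = 1.0625 m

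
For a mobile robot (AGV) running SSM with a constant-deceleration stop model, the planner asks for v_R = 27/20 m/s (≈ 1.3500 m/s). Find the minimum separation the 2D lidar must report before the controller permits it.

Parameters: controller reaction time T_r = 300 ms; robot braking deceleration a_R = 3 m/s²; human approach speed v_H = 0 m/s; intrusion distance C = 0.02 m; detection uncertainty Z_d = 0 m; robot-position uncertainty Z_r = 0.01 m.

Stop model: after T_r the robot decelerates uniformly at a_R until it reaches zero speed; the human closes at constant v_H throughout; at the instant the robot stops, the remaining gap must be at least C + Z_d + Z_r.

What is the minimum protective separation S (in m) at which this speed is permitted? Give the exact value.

S_min = 591/800 m = 0.7388 m

T_s = v_R/a_R = (27/20)/3 = 0.4500 s
robot covers v_R·T_r = 1.3500·0.3000 = 0.4050 m before braking
robot covers 1.3500·0.4500 − ½·3.0000·0.4500² = 0.3038 m while stopping
human over T_r+T_s: 0.0000·(0.3000+0.4500) = 0.0000 m
margins: 0.0200+0.0000+0.0100 = 0.0300 m
S_min ≈ 0.4050+0.3038+0.0000+0.0300  ⇒  S_min = 591/800 m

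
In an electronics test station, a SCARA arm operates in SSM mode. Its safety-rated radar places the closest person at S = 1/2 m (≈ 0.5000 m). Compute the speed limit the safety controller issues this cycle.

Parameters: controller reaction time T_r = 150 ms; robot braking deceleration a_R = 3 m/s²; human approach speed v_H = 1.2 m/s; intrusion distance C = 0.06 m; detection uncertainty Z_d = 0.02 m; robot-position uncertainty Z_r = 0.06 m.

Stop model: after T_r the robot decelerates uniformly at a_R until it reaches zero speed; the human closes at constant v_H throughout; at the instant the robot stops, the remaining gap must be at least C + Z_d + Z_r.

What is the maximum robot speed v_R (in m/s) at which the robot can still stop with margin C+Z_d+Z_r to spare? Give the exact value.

v_R_max = 3/10 m/s = 0.3000 m/s

quadratic (1/6)·v² + (11/20)·v + (-9/50) = 0
  disc = (11/20)² − 4·(1/6)·(-9/50) = 169/400 ; √disc = 13/20
  v_R = (−(11/20) + 13/20) / (2·(1/6)) = 3/10 m/s
check:
braking lasts T_s = (3/10)/3 = 0.1000 s
robot covers v_R·T_r = 0.3000·0.1500 = 0.0450 m before braking
robot under decel: 0.3000²/(2·3.0000) = 0.0150 m
human closes 1.2000·0.2500 = 0.3000 m
C+Z_d+Z_r = 0.0600+0.0200+0.0600 = 0.1400 m
sum ≈ 0.0450+0.0150+0.3000+0.1400 ≈ 0.5000 m = S ✓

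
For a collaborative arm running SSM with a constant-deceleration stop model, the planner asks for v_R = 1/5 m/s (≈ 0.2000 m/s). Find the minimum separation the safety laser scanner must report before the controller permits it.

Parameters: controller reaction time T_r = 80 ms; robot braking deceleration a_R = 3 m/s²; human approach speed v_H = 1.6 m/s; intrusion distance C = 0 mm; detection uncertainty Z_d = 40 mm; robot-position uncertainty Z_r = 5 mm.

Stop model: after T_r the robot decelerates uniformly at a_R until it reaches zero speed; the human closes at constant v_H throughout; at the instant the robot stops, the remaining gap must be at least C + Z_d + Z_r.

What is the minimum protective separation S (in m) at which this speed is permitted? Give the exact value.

stop time T_s = (1/5)/3 = 0.0667 s
reaction-phase robot travel = 0.2000·0.0800 = 0.0160 m
braking distance = 0.2000²/(2·3.0000) = 0.0067 m
human closes 1.6000·0.1467 = 0.2347 m
C+Z_d+Z_r = 0.0000+0.0400+0.0050 = 0.0450 m
S_min ≈ 0.0160+0.0067+0.2347+0.0450  ⇒  S_min = 907/3000 m

S_min = 907/3000 m = 0.3023 m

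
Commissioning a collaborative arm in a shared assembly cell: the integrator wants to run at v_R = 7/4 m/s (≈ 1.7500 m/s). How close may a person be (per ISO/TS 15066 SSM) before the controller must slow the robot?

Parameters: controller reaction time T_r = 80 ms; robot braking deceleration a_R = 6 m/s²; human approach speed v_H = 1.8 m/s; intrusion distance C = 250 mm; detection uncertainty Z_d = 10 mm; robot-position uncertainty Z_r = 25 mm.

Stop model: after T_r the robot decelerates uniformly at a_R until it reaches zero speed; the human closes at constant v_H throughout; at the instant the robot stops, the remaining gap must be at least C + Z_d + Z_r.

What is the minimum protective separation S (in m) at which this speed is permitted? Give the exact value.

T_s = v_R/a_R = (7/4)/6 = 0.2917 s
robot in T_r: 1.7500·0.0800 = 0.1400 m
robot covers 1.7500·0.2917 − ½·6.0000·0.2917² = 0.2552 m while stopping
human closes 1.8000·0.3717 = 0.6690 m
residual clearance needed = 0.2500+0.0100+0.0250 = 0.2850 m
S_min ≈ 0.1400+0.2552+0.6690+0.2850  ⇒  S_min = 32381/24000 m

S_min = 32381/24000 m = 1.3492 m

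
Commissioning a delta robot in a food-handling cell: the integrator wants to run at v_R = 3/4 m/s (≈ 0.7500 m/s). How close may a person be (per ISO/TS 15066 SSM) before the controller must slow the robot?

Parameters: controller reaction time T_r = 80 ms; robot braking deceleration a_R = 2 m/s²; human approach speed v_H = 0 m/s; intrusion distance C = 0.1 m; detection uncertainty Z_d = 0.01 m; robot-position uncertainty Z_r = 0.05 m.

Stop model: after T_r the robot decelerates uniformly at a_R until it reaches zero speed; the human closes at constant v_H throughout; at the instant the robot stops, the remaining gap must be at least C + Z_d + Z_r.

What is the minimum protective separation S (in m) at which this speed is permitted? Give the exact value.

T_s = v_R/a_R = (3/4)/2 = 0.3750 s
robot covers v_R·T_r = 0.7500·0.0800 = 0.0600 m before braking
robot covers 0.7500·0.3750 − ½·2.0000·0.3750² = 0.1406 m while stopping
person approaches 0.0000·(0.0800+0.3750) = 0.0000 m
C+Z_d+Z_r = 0.1000+0.0100+0.0500 = 0.1600 m
S_min ≈ 0.0600+0.1406+0.0000+0.1600  ⇒  S_min = 577/1600 m

S_min = 577/1600 m = 0.3606 m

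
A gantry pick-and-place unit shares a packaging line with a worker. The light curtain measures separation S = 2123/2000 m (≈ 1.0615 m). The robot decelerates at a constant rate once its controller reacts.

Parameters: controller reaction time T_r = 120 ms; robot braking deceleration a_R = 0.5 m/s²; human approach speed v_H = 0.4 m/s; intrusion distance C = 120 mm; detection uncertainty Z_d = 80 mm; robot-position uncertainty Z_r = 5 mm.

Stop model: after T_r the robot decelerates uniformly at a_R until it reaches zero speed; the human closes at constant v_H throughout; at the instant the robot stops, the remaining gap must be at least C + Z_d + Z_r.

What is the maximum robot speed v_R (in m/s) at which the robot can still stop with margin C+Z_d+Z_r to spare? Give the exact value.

collect terms ⇒ (1)·v_R² + (23/25)·v_R + (-1617/2000) = 0
  disc = (23/25)² − 4·(1)·(-1617/2000) = 10201/2500 ; √disc = 101/50
  v_R = (−(23/25) + 101/50) / (2·(1)) = 11/20 m/s
check:
braking lasts T_s = (11/20)/(1/2) = 1.1000 s
robot covers v_R·T_r = 0.5500·0.1200 = 0.0660 m before braking
braking distance = 0.5500²/(2·0.5000) = 0.3025 m
person approaches 0.4000·(0.1200+1.1000) = 0.4880 m
C+Z_d+Z_r = 0.1200+0.0800+0.0050 = 0.2050 m
sum ≈ 0.0660+0.3025+0.4880+0.2050 ≈ 1.0615 m = S ✓

v_R_max = 11/20 m/s = 0.5500 m/s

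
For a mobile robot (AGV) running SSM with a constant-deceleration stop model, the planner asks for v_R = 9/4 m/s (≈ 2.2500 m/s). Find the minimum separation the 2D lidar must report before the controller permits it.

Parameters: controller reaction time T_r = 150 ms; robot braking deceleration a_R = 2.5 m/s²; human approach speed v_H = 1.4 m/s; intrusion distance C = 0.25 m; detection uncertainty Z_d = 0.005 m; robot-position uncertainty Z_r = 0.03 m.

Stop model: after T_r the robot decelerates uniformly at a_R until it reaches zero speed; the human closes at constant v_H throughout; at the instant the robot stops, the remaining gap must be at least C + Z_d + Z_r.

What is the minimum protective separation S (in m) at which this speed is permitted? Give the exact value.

braking lasts T_s = (9/4)/(5/2) = 0.9000 s
robot in T_r: 2.2500·0.1500 = 0.3375 m
robot covers 2.2500·0.9000 − ½·2.5000·0.9000² = 1.0125 m while stopping
person approaches 1.4000·(0.1500+0.9000) = 1.4700 m
residual clearance needed = 0.2500+0.0050+0.0300 = 0.2850 m
S_min ≈ 0.3375+1.0125+1.4700+0.2850  ⇒  S_min = 621/200 m

S_min = 621/200 m = 3.1050 m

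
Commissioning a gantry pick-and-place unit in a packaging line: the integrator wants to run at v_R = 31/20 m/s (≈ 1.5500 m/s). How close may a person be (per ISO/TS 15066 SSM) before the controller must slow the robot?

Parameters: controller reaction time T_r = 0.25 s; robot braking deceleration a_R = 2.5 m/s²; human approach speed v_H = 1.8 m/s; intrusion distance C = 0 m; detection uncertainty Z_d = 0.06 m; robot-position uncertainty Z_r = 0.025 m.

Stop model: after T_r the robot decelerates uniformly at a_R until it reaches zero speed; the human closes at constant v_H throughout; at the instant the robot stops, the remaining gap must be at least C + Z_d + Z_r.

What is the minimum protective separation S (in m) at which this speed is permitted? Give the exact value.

S_min = 2519/1000 m = 2.5190 m

stop time T_s = (31/20)/(5/2) = 0.6200 s
robot covers v_R·T_r = 1.5500·0.2500 = 0.3875 m before braking
robot covers 1.5500·0.6200 − ½·2.5000·0.6200² = 0.4805 m while stopping
human over T_r+T_s: 1.8000·(0.2500+0.6200) = 1.5660 m
margins: 0.0000+0.0600+0.0250 = 0.0850 m
S_min ≈ 0.3875+0.4805+1.5660+0.0850  ⇒  S_min = 2519/1000 m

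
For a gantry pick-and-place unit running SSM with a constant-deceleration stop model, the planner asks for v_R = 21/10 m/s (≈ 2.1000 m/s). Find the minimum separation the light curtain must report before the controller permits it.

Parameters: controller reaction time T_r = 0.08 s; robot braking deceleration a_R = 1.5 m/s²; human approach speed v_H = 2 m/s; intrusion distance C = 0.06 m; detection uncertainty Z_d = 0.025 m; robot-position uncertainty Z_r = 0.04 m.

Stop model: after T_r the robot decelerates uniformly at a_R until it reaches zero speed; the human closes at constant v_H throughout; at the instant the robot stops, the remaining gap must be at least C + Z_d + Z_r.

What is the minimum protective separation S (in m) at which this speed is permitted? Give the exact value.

S_min = 4723/1000 m = 4.7230 m

T_s = v_R/a_R = (21/10)/(3/2) = 1.4000 s
robot in T_r: 2.1000·0.0800 = 0.1680 m
braking distance = 2.1000²/(2·1.5000) = 1.4700 m
human over T_r+T_s: 2.0000·(0.0800+1.4000) = 2.9600 m
residual clearance needed = 0.0600+0.0250+0.0400 = 0.1250 m
S_min ≈ 0.1680+1.4700+2.9600+0.1250  ⇒  S_min = 4723/1000 m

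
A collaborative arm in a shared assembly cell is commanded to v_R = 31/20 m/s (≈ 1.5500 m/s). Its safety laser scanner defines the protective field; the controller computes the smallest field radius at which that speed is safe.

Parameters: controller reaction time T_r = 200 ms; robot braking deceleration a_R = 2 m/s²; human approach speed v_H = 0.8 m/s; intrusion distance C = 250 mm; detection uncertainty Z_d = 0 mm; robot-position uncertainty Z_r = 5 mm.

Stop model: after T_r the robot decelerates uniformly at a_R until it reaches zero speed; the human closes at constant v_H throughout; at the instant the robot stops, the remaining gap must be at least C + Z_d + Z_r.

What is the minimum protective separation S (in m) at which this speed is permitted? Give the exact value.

T_s = v_R/a_R = (31/20)/2 = 0.7750 s
robot covers v_R·T_r = 1.5500·0.2000 = 0.3100 m before braking
robot under decel: 1.5500²/(2·2.0000) = 0.6006 m
human over T_r+T_s: 0.8000·(0.2000+0.7750) = 0.7800 m
C+Z_d+Z_r = 0.2500+0.0000+0.0050 = 0.2550 m
S_min ≈ 0.3100+0.6006+0.7800+0.2550  ⇒  S_min = 3113/1600 m

S_min = 3113/1600 m = 1.9456 m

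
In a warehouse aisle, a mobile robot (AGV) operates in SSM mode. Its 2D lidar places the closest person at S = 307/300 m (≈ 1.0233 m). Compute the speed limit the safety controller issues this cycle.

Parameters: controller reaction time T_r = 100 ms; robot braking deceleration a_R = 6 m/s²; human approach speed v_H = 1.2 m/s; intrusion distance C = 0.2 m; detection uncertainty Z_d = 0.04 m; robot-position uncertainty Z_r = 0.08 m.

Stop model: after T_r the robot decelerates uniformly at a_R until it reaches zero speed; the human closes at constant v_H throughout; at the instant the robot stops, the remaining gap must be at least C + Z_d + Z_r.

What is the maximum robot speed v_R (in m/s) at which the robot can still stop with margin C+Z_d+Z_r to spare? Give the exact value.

v_R_max = 7/5 m/s = 1.4000 m/s

quadratic (1/12)·v² + (3/10)·v + (-7/12) = 0
  disc = (3/10)² − 4·(1/12)·(-7/12) = 64/225 ; √disc = 8/15
  v_R = (−(3/10) + 8/15) / (2·(1/12)) = 7/5 m/s
check:
T_s = v_R/a_R = (7/5)/6 = 0.2333 s
robot in T_r: 1.4000·0.1000 = 0.1400 m
robot under decel: 1.4000²/(2·6.0000) = 0.1633 m
human over T_r+T_s: 1.2000·(0.1000+0.2333) = 0.4000 m
margins: 0.2000+0.0400+0.0800 = 0.3200 m
sum ≈ 0.1400+0.1633+0.4000+0.3200 ≈ 1.0233 m = S ✓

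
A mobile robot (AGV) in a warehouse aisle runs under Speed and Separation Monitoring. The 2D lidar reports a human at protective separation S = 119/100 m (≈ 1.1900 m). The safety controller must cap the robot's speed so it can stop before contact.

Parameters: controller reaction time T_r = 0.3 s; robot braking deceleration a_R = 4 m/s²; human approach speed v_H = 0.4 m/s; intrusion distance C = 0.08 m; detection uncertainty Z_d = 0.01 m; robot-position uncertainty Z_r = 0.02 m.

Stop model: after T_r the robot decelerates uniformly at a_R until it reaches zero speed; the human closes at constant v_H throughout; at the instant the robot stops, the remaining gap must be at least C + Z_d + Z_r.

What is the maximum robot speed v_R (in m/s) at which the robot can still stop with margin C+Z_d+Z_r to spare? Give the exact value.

v_R_max = 8/5 m/s = 1.6000 m/s

collect terms ⇒ (1/8)·v_R² + (2/5)·v_R + (-24/25) = 0
  disc = (2/5)² − 4·(1/8)·(-24/25) = 16/25 ; √disc = 4/5
  v_R = (−(2/5) + 4/5) / (2·(1/8)) = 8/5 m/s
check:
braking lasts T_s = (8/5)/4 = 0.4000 s
robot in T_r: 1.6000·0.3000 = 0.4800 m
robot covers 1.6000·0.4000 − ½·4.0000·0.4000² = 0.3200 m while stopping
person approaches 0.4000·(0.3000+0.4000) = 0.2800 m
residual clearance needed = 0.0800+0.0100+0.0200 = 0.1100 m
sum ≈ 0.4800+0.3200+0.2800+0.1100 ≈ 1.1900 m = S ✓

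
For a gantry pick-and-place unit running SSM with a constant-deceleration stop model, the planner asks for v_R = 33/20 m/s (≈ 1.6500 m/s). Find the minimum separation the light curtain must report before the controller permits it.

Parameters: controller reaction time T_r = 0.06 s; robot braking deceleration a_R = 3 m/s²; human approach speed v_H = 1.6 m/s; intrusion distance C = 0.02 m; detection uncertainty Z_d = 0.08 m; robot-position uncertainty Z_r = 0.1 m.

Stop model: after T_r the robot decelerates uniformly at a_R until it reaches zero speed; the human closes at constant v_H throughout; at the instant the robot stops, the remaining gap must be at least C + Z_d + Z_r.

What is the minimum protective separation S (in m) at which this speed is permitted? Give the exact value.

S_min = 1383/800 m = 1.7288 m

T_s = v_R/a_R = (33/20)/3 = 0.5500 s
reaction-phase robot travel = 1.6500·0.0600 = 0.0990 m
robot covers 1.6500·0.5500 − ½·3.0000·0.5500² = 0.4537 m while stopping
human over T_r+T_s: 1.6000·(0.0600+0.5500) = 0.9760 m
margins: 0.0200+0.0800+0.1000 = 0.2000 m
S_min ≈ 0.0990+0.4537+0.9760+0.2000  ⇒  S_min = 1383/800 m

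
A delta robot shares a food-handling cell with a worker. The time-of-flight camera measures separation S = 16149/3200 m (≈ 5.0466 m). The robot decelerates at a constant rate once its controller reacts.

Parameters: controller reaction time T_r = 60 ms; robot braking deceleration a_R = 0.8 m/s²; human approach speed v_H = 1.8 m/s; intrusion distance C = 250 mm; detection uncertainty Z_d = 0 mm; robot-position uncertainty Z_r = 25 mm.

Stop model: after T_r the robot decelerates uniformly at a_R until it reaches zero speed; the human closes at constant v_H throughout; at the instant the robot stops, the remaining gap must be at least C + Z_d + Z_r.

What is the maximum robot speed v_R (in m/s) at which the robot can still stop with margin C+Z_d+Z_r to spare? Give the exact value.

quadratic (5/8)·v² + (231/100)·v + (-74617/16000) = 0
  disc = (231/100)² − 4·(5/8)·(-74617/16000) = 2719201/160000 ; √disc = 1649/400
  v_R = (−(231/100) + 1649/400) / (2·(5/8)) = 29/20 m/s
check:
T_s = v_R/a_R = (29/20)/(4/5) = 1.8125 s
reaction-phase robot travel = 1.4500·0.0600 = 0.0870 m
robot covers 1.4500·1.8125 − ½·0.8000·1.8125² = 1.3141 m while stopping
human closes 1.8000·1.8725 = 3.3705 m
residual clearance needed = 0.2500+0.0000+0.0250 = 0.2750 m
sum ≈ 0.0870+1.3141+3.3705+0.2750 ≈ 5.0466 m = S ✓

v_R_max = 29/20 m/s = 1.4500 m/s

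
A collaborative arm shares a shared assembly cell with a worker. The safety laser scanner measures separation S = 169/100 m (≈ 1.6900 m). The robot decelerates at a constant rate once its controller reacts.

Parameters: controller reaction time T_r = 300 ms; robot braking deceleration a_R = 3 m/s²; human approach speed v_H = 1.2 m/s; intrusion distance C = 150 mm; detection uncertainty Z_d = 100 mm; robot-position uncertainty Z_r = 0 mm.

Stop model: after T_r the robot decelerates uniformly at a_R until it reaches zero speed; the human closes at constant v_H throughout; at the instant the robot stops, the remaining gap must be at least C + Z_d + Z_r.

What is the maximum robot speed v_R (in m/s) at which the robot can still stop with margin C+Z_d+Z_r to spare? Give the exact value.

collect terms ⇒ (1/6)·v_R² + (7/10)·v_R + (-27/25) = 0
  disc = (7/10)² − 4·(1/6)·(-27/25) = 121/100 ; √disc = 11/10
  v_R = (−(7/10) + 11/10) / (2·(1/6)) = 6/5 m/s
check:
stop time T_s = (6/5)/3 = 0.4000 s
robot covers v_R·T_r = 1.2000·0.3000 = 0.3600 m before braking
braking distance = 1.2000²/(2·3.0000) = 0.2400 m
person approaches 1.2000·(0.3000+0.4000) = 0.8400 m
residual clearance needed = 0.1500+0.1000+0.0000 = 0.2500 m
sum ≈ 0.3600+0.2400+0.8400+0.2500 ≈ 1.6900 m = S ✓

v_R_max = 6/5 m/s = 1.2000 m/s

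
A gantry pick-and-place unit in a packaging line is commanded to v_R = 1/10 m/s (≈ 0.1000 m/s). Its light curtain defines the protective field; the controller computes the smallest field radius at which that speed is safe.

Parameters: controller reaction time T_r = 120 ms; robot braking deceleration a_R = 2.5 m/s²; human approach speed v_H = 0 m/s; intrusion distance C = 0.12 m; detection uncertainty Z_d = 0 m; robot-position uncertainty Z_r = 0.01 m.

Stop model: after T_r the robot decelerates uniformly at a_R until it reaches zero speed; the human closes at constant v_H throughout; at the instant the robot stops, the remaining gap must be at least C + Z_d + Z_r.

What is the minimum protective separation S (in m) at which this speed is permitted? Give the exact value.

T_s = v_R/a_R = (1/10)/(5/2) = 0.0400 s
robot covers v_R·T_r = 0.1000·0.1200 = 0.0120 m before braking
robot under decel: 0.1000²/(2·2.5000) = 0.0020 m
human closes 0.0000·0.1600 = 0.0000 m
margins: 0.1200+0.0000+0.0100 = 0.1300 m
S_min ≈ 0.0120+0.0020+0.0000+0.1300  ⇒  S_min = 18/125 m

S_min = 18/125 m = 0.1440 m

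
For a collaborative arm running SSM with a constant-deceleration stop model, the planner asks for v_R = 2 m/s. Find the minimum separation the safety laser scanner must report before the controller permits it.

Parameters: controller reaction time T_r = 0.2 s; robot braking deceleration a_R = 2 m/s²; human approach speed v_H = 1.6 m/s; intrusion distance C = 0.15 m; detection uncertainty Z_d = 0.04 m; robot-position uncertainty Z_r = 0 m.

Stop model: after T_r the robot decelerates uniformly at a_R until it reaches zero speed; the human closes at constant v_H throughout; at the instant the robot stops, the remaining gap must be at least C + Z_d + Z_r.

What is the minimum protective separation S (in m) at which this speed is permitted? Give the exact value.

braking lasts T_s = 2/2 = 1.0000 s
robot in T_r: 2.0000·0.2000 = 0.4000 m
braking distance = 2.0000²/(2·2.0000) = 1.0000 m
person approaches 1.6000·(0.2000+1.0000) = 1.9200 m
C+Z_d+Z_r = 0.1500+0.0400+0.0000 = 0.1900 m
S_min ≈ 0.4000+1.0000+1.9200+0.1900  ⇒  S_min = 351/100 m

S_min = 351/100 m = 3.5100 m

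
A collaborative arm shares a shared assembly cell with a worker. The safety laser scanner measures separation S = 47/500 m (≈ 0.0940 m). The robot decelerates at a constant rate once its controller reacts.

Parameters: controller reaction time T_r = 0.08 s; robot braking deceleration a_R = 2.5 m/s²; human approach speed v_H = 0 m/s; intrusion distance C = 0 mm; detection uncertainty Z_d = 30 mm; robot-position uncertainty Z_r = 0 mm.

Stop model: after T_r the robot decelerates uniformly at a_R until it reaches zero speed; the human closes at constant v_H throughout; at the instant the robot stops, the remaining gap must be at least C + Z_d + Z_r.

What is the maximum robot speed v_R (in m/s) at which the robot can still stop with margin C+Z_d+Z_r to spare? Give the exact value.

at the boundary: (1/5)·v² + (2/25)·v + (-8/125) = 0
  disc = (2/25)² − 4·(1/5)·(-8/125) = 36/625 ; √disc = 6/25
  v_R = (−(2/25) + 6/25) / (2·(1/5)) = 2/5 m/s
check:
stop time T_s = (2/5)/(5/2) = 0.1600 s
reaction-phase robot travel = 0.4000·0.0800 = 0.0320 m
braking distance = 0.4000²/(2·2.5000) = 0.0320 m
person approaches 0.0000·(0.0800+0.1600) = 0.0000 m
C+Z_d+Z_r = 0.0000+0.0300+0.0000 = 0.0300 m
sum ≈ 0.0320+0.0320+0.0000+0.0300 ≈ 0.0940 m = S ✓

v_R_max = 2/5 m/s = 0.4000 m/s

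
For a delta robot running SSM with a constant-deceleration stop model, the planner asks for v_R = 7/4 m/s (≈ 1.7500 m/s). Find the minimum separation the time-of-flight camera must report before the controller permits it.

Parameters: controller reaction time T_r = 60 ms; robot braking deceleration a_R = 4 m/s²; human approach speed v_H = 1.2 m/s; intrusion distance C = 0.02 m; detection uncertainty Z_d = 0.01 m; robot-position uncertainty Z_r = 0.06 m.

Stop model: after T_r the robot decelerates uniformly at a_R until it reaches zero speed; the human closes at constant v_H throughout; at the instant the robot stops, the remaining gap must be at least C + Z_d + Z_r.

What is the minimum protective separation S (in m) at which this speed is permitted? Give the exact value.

S_min = 18797/16000 m = 1.1748 m

braking lasts T_s = (7/4)/4 = 0.4375 s
robot in T_r: 1.7500·0.0600 = 0.1050 m
braking distance = 1.7500²/(2·4.0000) = 0.3828 m
person approaches 1.2000·(0.0600+0.4375) = 0.5970 m
residual clearance needed = 0.0200+0.0100+0.0600 = 0.0900 m
S_min ≈ 0.1050+0.3828+0.5970+0.0900  ⇒  S_min = 18797/16000 m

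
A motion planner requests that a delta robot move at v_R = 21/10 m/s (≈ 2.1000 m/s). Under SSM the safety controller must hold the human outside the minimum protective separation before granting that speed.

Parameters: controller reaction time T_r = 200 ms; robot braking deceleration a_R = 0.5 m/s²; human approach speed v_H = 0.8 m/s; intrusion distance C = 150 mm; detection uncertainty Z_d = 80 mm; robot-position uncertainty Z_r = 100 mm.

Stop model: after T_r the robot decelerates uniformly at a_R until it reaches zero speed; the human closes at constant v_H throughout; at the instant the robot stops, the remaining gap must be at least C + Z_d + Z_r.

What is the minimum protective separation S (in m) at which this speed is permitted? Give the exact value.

S_min = 217/25 m = 8.6800 m

T_s = v_R/a_R = (21/10)/(1/2) = 4.2000 s
robot covers v_R·T_r = 2.1000·0.2000 = 0.4200 m before braking
robot under decel: 2.1000²/(2·0.5000) = 4.4100 m
person approaches 0.8000·(0.2000+4.2000) = 3.5200 m
C+Z_d+Z_r = 0.1500+0.0800+0.1000 = 0.3300 m
S_min ≈ 0.4200+4.4100+3.5200+0.3300  ⇒  S_min = 217/25 m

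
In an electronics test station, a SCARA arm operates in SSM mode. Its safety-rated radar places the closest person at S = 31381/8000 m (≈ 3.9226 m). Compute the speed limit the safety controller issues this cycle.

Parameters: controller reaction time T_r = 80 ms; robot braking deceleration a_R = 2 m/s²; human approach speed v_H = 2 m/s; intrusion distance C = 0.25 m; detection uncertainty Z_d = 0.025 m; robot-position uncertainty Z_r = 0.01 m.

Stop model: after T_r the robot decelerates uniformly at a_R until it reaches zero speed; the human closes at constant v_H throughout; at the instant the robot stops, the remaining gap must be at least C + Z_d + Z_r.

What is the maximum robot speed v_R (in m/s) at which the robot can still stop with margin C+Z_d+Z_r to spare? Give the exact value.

v_R_max = 43/20 m/s = 2.1500 m/s

at the boundary: (1/4)·v² + (27/25)·v + (-27821/8000) = 0
  disc = (27/25)² − 4·(1/4)·(-27821/8000) = 185761/40000 ; √disc = 431/200
  v_R = (−(27/25) + 431/200) / (2·(1/4)) = 43/20 m/s
check:
T_s = v_R/a_R = (43/20)/2 = 1.0750 s
robot covers v_R·T_r = 2.1500·0.0800 = 0.1720 m before braking
braking distance = 2.1500²/(2·2.0000) = 1.1556 m
person approaches 2.0000·(0.0800+1.0750) = 2.3100 m
C+Z_d+Z_r = 0.2500+0.0250+0.0100 = 0.2850 m
sum ≈ 0.1720+1.1556+2.3100+0.2850 ≈ 3.9226 m = S ✓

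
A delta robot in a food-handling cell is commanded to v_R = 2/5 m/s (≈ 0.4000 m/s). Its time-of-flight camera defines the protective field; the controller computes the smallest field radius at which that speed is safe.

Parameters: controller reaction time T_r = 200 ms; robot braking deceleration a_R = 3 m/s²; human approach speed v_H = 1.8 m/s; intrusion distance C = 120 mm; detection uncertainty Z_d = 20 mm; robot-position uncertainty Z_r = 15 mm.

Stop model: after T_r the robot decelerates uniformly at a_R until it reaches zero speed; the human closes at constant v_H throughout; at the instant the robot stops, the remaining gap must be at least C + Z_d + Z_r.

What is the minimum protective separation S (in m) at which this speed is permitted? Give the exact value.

stop time T_s = (2/5)/3 = 0.1333 s
reaction-phase robot travel = 0.4000·0.2000 = 0.0800 m
braking distance = 0.4000²/(2·3.0000) = 0.0267 m
human closes 1.8000·0.3333 = 0.6000 m
C+Z_d+Z_r = 0.1200+0.0200+0.0150 = 0.1550 m
S_min ≈ 0.0800+0.0267+0.6000+0.1550  ⇒  S_min = 517/600 m

S_min = 517/600 m = 0.8617 m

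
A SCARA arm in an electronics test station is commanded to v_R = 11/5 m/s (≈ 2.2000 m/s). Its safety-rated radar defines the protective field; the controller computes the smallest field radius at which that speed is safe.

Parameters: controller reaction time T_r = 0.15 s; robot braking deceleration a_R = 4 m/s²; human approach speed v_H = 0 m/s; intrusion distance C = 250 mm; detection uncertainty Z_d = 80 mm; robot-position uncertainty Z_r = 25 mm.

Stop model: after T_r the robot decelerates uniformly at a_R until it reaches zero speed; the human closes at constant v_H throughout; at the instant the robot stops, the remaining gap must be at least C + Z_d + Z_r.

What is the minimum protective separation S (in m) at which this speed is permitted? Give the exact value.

S_min = 129/100 m = 1.2900 m

stop time T_s = (11/5)/4 = 0.5500 s
reaction-phase robot travel = 2.2000·0.1500 = 0.3300 m
braking distance = 2.2000²/(2·4.0000) = 0.6050 m
human over T_r+T_s: 0.0000·(0.1500+0.5500) = 0.0000 m
margins: 0.2500+0.0800+0.0250 = 0.3550 m
S_min ≈ 0.3300+0.6050+0.0000+0.3550  ⇒  S_min = 129/100 m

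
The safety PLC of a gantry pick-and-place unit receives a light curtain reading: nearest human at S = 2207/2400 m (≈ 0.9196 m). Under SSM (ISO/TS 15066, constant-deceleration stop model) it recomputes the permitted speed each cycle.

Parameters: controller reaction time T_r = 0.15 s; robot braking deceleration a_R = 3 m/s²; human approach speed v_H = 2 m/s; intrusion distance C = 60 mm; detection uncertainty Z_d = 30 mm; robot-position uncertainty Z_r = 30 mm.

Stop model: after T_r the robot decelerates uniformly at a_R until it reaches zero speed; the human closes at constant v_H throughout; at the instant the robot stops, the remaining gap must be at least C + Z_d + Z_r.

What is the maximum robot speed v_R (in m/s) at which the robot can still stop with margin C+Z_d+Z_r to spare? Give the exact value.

v_R_max = 11/20 m/s = 0.5500 m/s

quadratic (1/6)·v² + (49/60)·v + (-1199/2400) = 0
  disc = (49/60)² − 4·(1/6)·(-1199/2400) = 1 ; √disc = 1
  v_R = (−(49/60) + 1) / (2·(1/6)) = 11/20 m/s
check:
stop time T_s = (11/20)/3 = 0.1833 s
reaction-phase robot travel = 0.5500·0.1500 = 0.0825 m
braking distance = 0.5500²/(2·3.0000) = 0.0504 m
person approaches 2.0000·(0.1500+0.1833) = 0.6667 m
margins: 0.0600+0.0300+0.0300 = 0.1200 m
sum ≈ 0.0825+0.0504+0.6667+0.1200 ≈ 0.9196 m = S ✓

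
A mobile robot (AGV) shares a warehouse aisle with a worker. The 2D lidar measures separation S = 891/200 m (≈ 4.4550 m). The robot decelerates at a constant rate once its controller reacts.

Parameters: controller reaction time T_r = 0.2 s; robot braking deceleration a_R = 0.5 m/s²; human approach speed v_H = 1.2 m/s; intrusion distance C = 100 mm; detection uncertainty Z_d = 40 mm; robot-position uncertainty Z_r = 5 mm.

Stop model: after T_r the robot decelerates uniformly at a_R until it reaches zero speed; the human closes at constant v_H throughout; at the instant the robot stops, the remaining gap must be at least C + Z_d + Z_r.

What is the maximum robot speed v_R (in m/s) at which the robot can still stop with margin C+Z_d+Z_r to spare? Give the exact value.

collect terms ⇒ (1)·v_R² + (13/5)·v_R + (-407/100) = 0
  disc = (13/5)² − 4·(1)·(-407/100) = 576/25 ; √disc = 24/5
  v_R = (−(13/5) + 24/5) / (2·(1)) = 11/10 m/s
check:
braking lasts T_s = (11/10)/(1/2) = 2.2000 s
robot covers v_R·T_r = 1.1000·0.2000 = 0.2200 m before braking
robot under decel: 1.1000²/(2·0.5000) = 1.2100 m
person approaches 1.2000·(0.2000+2.2000) = 2.8800 m
margins: 0.1000+0.0400+0.0050 = 0.1450 m
sum ≈ 0.2200+1.2100+2.8800+0.1450 ≈ 4.4550 m = S ✓

v_R_max = 11/10 m/s = 1.1000 m/s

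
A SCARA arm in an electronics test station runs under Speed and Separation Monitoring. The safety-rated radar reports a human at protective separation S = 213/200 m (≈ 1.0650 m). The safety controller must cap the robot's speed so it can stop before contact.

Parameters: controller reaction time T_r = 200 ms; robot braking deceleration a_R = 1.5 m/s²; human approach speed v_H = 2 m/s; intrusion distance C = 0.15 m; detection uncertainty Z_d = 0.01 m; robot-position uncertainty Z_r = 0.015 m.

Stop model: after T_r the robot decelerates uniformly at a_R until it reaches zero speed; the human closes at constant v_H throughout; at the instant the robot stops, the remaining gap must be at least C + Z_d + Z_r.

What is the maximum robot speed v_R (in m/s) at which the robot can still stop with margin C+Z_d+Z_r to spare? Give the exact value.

v_R_max = 3/10 m/s = 0.3000 m/s

collect terms ⇒ (1/3)·v_R² + (23/15)·v_R + (-49/100) = 0
  disc = (23/15)² − 4·(1/3)·(-49/100) = 676/225 ; √disc = 26/15
  v_R = (−(23/15) + 26/15) / (2·(1/3)) = 3/10 m/s
check:
braking lasts T_s = (3/10)/(3/2) = 0.2000 s
robot in T_r: 0.3000·0.2000 = 0.0600 m
robot covers 0.3000·0.2000 − ½·1.5000·0.2000² = 0.0300 m while stopping
human over T_r+T_s: 2.0000·(0.2000+0.2000) = 0.8000 m
margins: 0.1500+0.0100+0.0150 = 0.1750 m
sum ≈ 0.0600+0.0300+0.8000+0.1750 ≈ 1.0650 m = S ✓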